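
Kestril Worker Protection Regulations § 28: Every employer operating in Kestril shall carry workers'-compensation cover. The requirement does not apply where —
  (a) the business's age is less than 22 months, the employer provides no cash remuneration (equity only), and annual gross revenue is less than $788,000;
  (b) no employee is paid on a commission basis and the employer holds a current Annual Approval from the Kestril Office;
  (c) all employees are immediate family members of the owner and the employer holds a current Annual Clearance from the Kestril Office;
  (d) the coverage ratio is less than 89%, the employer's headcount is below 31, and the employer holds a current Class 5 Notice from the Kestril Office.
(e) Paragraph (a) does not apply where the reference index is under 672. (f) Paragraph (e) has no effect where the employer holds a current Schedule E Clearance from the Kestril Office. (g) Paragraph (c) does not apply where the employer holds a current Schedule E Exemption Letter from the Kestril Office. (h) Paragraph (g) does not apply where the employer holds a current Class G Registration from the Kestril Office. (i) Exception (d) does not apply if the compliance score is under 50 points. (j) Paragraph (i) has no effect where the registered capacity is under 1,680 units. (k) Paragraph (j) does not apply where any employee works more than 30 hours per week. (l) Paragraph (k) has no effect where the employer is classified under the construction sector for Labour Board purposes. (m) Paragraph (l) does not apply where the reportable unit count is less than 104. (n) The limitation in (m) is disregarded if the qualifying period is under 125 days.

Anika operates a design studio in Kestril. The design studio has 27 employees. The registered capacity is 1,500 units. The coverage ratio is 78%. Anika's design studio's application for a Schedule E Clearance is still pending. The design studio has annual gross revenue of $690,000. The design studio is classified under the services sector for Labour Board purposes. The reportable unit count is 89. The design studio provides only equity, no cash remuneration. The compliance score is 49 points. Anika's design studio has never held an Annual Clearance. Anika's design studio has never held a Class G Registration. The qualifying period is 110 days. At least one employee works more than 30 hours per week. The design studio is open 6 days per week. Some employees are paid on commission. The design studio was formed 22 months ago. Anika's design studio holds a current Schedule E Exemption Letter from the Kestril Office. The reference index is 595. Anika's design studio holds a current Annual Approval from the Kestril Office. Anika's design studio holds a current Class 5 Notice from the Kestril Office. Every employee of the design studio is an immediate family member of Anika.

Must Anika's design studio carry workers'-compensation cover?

Exception (a) requires that the business's age is less than 22 months; but the business's age is 22 months, not less than 22 months, so (a) is unavailable.
Exception (b) requires that no employee is paid on a commission basis; but some employees are paid on commission, so (b) is unavailable.
Exception (c) does not apply: the Annual Clearance is not current.
Exception (d)'s conditions are all satisfied: the coverage ratio is 78%, less than the 89% limit; the employer's headcount is 27, below the 31 limit; a current Class 5 Notice is held. However, paragraphs (i)–(n) must be considered: (i) operates against (d): the compliance score is 49 points, under the 50 points limit. (j) operates (the registered capacity is 1,500 units, under the 1,680 units limit), but is displaced by (k): (k) operates against (j): at least one employee exceeds 30 hours/week. (l) is not engaged (the design studio is classified under the services sector), so (k) stands. So (d) is unavailable.
No exception applies. The general rule governs.

Yes — Anika's design studio must carry workers'-compensation cover.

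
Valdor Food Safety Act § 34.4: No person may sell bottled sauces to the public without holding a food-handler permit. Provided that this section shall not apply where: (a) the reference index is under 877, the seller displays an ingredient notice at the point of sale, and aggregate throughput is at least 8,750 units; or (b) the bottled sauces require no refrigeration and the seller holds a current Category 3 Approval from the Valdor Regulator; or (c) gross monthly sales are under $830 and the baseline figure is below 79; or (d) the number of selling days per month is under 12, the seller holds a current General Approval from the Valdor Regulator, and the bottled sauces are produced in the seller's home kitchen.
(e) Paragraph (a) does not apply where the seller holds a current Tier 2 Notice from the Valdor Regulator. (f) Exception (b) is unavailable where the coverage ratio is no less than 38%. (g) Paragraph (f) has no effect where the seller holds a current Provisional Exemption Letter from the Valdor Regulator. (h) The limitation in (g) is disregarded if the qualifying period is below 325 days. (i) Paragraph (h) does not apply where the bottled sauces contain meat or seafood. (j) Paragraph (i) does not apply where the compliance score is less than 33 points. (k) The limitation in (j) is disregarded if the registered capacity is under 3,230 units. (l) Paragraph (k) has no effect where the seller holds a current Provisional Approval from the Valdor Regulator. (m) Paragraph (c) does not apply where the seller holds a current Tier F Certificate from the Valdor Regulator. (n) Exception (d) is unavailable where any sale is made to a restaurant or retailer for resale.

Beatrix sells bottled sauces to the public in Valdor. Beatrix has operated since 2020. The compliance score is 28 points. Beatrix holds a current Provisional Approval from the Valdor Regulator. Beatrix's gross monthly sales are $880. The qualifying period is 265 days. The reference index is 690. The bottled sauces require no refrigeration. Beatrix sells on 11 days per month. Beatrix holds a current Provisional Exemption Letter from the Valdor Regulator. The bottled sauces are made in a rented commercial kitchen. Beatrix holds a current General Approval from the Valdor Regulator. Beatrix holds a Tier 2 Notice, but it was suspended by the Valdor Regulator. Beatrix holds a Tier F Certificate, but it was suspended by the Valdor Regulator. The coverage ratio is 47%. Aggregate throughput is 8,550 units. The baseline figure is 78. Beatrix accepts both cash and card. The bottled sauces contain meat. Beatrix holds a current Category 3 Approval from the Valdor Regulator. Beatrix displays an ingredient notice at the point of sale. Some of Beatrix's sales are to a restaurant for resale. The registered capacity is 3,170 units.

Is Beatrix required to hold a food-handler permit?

Exception (a) requires that aggregate throughput is at least 8,750 units; but aggregate throughput is 8,550 units, short of 8,750 units, so (a) is unavailable.
Exception (b): the bottled sauces are shelf-stable; a current Category 3 Approval is held — every condition holds. But: (f) is triggered — the coverage ratio is 47%, meeting the 38% threshold. (g) is engaged (a current Provisional Exemption Letter is held), but is itself disapplied by (h): (h) operates against (g): the qualifying period is 265 days, below the 325 days limit. (i) is engaged (the bottled sauces contain meat), but yields to (j): (j) operates — the compliance score is 28 points, less than the 33 points limit. (k) would limit (j) — the registered capacity is 3,170 units, under the 3,230 units limit — but (l) sets (k) aside: (l) operates against (k): a current Provisional Approval is held. Exception (b) does not apply.
Exception (c) fails — gross monthly sales are $880, not under $830.
Exception (d) does not apply: the bottled sauces are made in a commercial kitchen, not a home kitchen.
No exception displaces § 34.4.

Yes — Beatrix must hold a food-handler permit.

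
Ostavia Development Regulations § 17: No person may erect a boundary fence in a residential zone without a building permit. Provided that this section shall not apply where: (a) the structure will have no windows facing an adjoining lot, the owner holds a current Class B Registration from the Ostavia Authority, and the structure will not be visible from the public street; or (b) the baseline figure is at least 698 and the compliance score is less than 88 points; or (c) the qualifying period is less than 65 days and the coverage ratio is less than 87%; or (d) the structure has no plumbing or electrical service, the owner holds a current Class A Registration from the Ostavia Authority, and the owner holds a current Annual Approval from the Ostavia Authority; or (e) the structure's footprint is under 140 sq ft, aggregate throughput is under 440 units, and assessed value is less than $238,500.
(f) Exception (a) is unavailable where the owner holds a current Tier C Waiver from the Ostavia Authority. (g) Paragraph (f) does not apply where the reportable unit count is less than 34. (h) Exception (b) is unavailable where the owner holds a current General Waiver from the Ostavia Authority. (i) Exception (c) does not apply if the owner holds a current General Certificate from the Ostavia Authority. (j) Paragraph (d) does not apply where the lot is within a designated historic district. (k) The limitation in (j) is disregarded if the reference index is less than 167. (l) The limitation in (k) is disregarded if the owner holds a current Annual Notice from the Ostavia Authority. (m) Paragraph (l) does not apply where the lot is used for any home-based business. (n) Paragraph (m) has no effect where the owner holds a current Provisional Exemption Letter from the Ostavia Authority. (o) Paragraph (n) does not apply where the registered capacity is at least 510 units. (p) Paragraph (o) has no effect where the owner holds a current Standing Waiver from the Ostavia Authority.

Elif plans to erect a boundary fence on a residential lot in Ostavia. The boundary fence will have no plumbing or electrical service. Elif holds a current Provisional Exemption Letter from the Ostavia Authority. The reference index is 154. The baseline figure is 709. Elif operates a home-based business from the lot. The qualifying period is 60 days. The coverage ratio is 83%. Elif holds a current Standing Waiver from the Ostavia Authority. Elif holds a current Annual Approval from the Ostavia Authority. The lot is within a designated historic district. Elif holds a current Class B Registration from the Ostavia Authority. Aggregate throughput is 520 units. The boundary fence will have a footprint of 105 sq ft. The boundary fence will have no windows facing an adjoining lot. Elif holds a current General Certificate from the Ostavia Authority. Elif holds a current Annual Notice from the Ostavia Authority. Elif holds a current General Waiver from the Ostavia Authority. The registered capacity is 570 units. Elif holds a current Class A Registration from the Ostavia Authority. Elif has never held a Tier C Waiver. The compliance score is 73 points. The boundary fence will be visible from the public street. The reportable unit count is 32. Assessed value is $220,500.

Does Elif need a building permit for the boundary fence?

Yes — Elif must obtain a building permit.

Exception (a) requires that the structure will not be visible from the public street; but the structure will be visible from the street, so (a) is unavailable.
Exception (b) is satisfied on its face — the baseline figure is 709, meeting the 698 threshold; the compliance score is 73 points, less than the 88 points limit. But applying paragraph (h): (h) operates against (b): a current General Waiver is held. Exception (b) does not apply.
All of (c)'s requirements are met (the qualifying period is 60 days, less than the 65 days limit; the coverage ratio is 83%, less than the 87% limit). But: (i) operates against (c): a current General Certificate is held. So (c) is unavailable.
Exception (d) is satisfied on its face — there is no plumbing or electrical service; a current Class A Registration is held; a current Annual Approval is held. However, paragraphs (j)–(p) must be considered: (j) operates — the lot is in a historic district. (k) is engaged (the reference index is 154, less than the 167 limit), but is overridden by (l): (l) is engaged — a current Annual Notice is held. (m) would limit (l) — a home-based business operates on the lot — but (n) sets (m) aside: (n) operates against (m): a current Provisional Exemption Letter is held. (o) would limit (n) — the registered capacity is 570 units, meeting the 510 units threshold — but (p) sets (o) aside: (p) applies — a current Standing Waiver is held. (d) is therefore removed.
Exception (e) requires that aggregate throughput is under 440 units; but aggregate throughput is 520 units, not under 440 units, so (e) is unavailable.
None of the exceptions is available; § 17 applies in full.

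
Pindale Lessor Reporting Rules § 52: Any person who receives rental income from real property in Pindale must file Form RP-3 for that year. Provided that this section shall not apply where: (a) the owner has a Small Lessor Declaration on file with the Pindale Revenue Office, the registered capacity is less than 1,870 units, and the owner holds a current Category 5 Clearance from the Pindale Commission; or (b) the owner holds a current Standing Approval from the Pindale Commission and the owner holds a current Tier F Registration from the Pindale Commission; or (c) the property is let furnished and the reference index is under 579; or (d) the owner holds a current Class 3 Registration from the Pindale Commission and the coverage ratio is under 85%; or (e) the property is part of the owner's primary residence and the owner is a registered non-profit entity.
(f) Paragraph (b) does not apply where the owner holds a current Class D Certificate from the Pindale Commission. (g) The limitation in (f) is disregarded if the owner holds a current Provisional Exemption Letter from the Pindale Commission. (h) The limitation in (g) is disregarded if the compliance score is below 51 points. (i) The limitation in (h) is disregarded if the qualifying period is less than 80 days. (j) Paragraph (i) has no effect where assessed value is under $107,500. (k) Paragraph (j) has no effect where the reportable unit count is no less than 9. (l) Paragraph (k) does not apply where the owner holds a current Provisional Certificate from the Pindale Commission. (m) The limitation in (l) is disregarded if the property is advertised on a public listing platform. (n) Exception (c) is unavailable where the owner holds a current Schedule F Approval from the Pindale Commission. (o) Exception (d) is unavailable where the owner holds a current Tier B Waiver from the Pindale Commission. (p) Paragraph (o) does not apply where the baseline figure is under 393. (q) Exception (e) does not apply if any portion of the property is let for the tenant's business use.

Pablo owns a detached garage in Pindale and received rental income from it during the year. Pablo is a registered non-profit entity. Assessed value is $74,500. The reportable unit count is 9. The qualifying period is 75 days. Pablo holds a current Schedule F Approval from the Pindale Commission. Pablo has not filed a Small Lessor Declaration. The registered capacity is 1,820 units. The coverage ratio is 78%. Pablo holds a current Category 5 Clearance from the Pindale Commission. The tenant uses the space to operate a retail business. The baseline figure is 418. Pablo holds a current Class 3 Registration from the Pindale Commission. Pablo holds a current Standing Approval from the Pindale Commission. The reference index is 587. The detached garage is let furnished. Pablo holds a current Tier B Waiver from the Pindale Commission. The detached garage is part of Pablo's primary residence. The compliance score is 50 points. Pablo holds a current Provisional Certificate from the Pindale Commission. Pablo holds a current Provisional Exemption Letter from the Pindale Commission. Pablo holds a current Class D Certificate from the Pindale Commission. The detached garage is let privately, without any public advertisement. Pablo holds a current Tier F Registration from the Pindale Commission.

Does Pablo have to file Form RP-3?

Yes — Pablo must file Form RP-3.

Exception (a) does not apply: no Small Lessor Declaration is on file.
Exception (b)'s conditions are all satisfied: a current Standing Approval is held; a current Tier F Registration is held. Turning to paragraphs (f)–(m): (f) applies — a current Class D Certificate is held. (g) is triggered (a current Provisional Exemption Letter is held), but is displaced by (h): (h) operates against (g): the compliance score is 50 points, below the 51 points limit. (i) operates (the qualifying period is 75 days, less than the 80 days limit), but is displaced by (j): (j) is triggered — assessed value is $74,500, under the $107,500 limit. (k) would limit (j) — the reportable unit count is 9, meeting the 9 threshold — but (l) sets (k) aside: (l) operates against (k): a current Provisional Certificate is held. (m), which would lift (l), is inapplicable — the property is let privately without advertisement. (b) is therefore removed.
Exception (c) fails — the reference index is 587, not under 579.
Exception (d): a current Class 3 Registration is held; the coverage ratio is 78%, under the 85% limit — every condition holds. But: (o) operates against (d): a current Tier B Waiver is held. (p), which would lift (o), is inapplicable — the baseline figure is 418, not under 393. Exception (d) does not apply.
Exception (e) is satisfied on its face — the detached garage is part of the primary residence; Pablo is a registered non-profit. But: (q) operates against (e): the space is let for business use. So (e) is unavailable.
None of the exceptions is available; § 52 applies in full.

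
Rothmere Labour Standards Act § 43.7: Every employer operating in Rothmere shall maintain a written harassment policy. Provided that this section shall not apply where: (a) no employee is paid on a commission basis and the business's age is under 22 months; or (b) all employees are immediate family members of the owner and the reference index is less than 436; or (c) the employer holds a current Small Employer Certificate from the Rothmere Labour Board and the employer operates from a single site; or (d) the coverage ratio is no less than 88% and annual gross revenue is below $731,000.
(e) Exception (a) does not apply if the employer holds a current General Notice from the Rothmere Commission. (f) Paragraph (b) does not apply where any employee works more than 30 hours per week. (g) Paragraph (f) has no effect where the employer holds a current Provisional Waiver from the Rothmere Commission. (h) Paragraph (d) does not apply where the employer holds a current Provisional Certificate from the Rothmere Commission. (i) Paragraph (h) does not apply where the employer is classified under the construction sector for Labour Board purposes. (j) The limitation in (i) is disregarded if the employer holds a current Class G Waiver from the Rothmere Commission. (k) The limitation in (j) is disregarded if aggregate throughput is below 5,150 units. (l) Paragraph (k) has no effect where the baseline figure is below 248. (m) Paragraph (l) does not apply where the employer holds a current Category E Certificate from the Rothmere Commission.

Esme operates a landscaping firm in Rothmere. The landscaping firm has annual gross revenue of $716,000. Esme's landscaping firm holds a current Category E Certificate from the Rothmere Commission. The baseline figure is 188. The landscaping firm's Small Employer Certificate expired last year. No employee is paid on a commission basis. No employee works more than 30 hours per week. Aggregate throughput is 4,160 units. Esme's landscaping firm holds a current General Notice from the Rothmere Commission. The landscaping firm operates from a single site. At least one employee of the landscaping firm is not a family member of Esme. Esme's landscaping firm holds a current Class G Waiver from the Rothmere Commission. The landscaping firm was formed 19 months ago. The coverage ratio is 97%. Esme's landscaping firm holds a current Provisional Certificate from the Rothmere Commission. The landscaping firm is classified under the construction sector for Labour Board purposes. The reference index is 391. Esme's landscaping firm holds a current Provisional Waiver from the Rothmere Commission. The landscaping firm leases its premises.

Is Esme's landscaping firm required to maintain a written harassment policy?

Exception (a)'s conditions are all satisfied: no employee is paid on commission; the business's age is 19 months, under the 22 months limit. But: (e) operates against (a): a current General Notice is held. Exception (a) does not apply.
Exception (b) fails — at least one employee is not a family member.
Exception (c) fails — the Small Employer Certificate has expired.
Exception (d)'s conditions are all satisfied: the coverage ratio is 97%, meeting the 88% threshold; annual gross revenue is $716,000, below the $731,000 limit. Applying paragraphs (h)–(m): (h) would limit (d) — a current Provisional Certificate is held — but (i) sets (h) aside: (i) applies — the landscaping firm is classified under the construction sector. (j) would limit (i) — a current Class G Waiver is held — but (k) sets (j) aside: (k) operates against (j): aggregate throughput is 4,160 units, below the 5,150 units limit. (l) operates (the baseline figure is 188, below the 248 limit), but is itself disapplied by (m): (m) is triggered — a current Category E Certificate is held. So (d) applies.

No — exception (d) applies; Esme's landscaping firm is not required to maintain a written harassment policy.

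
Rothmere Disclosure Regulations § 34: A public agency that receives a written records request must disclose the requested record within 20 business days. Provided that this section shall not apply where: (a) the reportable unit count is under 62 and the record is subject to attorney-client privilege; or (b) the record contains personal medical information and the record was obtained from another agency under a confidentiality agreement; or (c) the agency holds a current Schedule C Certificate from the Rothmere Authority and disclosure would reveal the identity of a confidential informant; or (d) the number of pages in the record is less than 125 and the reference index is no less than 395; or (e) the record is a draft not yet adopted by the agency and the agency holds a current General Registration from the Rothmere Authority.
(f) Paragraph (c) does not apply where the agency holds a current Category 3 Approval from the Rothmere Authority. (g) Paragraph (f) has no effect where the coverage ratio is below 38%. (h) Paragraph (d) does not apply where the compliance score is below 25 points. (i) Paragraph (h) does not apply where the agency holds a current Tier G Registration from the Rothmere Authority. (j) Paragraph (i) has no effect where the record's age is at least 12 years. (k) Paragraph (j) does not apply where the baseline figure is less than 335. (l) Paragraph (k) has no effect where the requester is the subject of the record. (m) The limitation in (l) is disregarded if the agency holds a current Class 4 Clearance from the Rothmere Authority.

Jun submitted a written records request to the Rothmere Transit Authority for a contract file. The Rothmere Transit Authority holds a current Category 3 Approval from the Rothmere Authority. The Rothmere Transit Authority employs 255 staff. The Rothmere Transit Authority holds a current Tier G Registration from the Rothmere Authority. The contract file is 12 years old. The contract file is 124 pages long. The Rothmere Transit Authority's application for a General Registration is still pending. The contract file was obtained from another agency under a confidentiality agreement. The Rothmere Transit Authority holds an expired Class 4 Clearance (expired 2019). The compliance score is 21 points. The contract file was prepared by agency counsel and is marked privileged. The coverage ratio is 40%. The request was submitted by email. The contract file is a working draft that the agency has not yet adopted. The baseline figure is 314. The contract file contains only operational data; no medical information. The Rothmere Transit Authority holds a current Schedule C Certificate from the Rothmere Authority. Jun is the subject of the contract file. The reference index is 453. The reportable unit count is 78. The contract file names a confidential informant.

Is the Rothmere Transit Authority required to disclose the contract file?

Exception (a) fails — the reportable unit count is 78, not under 62.
Exception (b) fails — the contract file contains only operational data.
Exception (c)'s conditions are all satisfied: a current Schedule C Certificate is held; the contract file names a confidential informant. However, paragraphs (f)–(g) must be considered: (f) operates — a current Category 3 Approval is held. (g) is not engaged (the coverage ratio is 40%, not below 38%), so (f) stands. So (c) is unavailable.
All of (d)'s requirements are met (the number of pages in the record is 124, less than the 125 limit; the reference index is 453, meeting the 395 threshold). But applying paragraphs (h)–(m): (h) applies — the compliance score is 21 points, below the 25 points limit. (i) is triggered (a current Tier G Registration is held), but is itself disapplied by (j): (j) operates — the record's age is 12 years, meeting the 12 years threshold. (k) would limit (j) — the baseline figure is 314, less than the 335 limit — but (l) sets (k) aside: (l) operates against (k): Jun is the subject of the contract file. (m) is inapplicable (the Class 4 Clearance is not current), so (l) stands. So (d) is unavailable.
Exception (e) fails — no current General Registration is held.
No exception is made out. the Rothmere Transit Authority falls within the general rule.

Yes — the Rothmere Transit Authority must disclose the contract file.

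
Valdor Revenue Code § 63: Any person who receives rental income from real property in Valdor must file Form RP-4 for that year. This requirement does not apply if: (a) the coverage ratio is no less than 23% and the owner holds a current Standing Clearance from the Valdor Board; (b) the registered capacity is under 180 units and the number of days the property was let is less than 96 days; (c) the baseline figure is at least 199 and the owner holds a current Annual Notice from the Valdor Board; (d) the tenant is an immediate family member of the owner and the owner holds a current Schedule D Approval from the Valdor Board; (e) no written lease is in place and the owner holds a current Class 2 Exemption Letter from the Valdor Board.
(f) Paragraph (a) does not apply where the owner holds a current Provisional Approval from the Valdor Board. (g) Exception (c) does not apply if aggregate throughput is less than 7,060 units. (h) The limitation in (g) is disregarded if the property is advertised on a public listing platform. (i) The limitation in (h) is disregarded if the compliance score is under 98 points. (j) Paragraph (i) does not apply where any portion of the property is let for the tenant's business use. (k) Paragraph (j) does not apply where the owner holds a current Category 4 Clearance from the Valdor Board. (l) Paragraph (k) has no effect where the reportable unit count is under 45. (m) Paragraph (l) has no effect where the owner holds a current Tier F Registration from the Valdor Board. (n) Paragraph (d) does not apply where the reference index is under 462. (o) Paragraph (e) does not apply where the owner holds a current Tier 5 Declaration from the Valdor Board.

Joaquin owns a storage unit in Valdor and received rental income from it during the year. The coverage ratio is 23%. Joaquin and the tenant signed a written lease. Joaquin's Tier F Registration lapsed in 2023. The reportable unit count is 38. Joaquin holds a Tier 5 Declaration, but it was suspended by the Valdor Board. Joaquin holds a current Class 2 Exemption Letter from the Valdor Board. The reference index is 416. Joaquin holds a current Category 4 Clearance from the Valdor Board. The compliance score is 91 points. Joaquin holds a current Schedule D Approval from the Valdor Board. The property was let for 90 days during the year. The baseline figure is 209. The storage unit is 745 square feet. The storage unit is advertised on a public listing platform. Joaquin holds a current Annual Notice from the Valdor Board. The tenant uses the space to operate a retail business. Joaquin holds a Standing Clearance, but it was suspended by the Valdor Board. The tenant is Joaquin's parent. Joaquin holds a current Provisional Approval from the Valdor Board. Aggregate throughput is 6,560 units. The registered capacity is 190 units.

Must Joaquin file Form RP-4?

No — exception (c) applies; Joaquin is not required to file Form RP-4.

Exception (a) requires that the owner holds a current Standing Clearance from the Valdor Board; but no current Standing Clearance is held, so (a) is unavailable.
Exception (b) fails — the registered capacity is 190 units, not under 180 units.
Exception (c) is satisfied on its face — the baseline figure is 209, meeting the 199 threshold; a current Annual Notice is held. Applying paragraphs (g)–(m): (g) is triggered (aggregate throughput is 6,560 units, less than the 7,060 units limit), but yields to (h): (h) operates against (g): the property is publicly advertised. (i) is engaged (the compliance score is 91 points, under the 98 points limit), but is itself disapplied by (j): (j) operates against (i): the space is let for business use. (k) would limit (j) — a current Category 4 Clearance is held — but (l) sets (k) aside: (l) is triggered — the reportable unit count is 38, under the 45 limit. (m) does not operate here (no current Tier F Registration is held), so (l) stands. Exception (c) stands.
Exception (d) is satisfied on its face — the tenant is an immediate family member; a current Schedule D Approval is held. Turning to paragraph (n): (n) applies — the reference index is 416, under the 462 limit. So (d) is unavailable.
Exception (e) requires that no written lease is in place; but a written lease is in place, so (e) is unavailable.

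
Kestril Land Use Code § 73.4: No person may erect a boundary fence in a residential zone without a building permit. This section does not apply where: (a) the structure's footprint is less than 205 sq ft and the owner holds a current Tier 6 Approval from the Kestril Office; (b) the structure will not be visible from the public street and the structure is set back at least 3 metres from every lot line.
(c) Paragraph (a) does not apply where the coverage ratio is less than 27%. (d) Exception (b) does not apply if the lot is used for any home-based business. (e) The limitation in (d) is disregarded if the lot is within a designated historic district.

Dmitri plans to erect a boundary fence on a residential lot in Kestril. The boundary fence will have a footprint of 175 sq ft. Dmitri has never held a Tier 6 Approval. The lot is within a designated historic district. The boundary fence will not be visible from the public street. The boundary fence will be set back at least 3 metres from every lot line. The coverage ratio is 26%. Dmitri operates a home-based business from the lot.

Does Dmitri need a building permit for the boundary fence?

No — exception (b) applies; Dmitri does not need a building permit.

Exception (a) does not apply: no current Tier 6 Approval is held.
Exception (b): the structure will not be visible from the street; the setback is at least 3 m on every side — every condition holds. As to paragraphs (d)–(e): (d) is triggered (a home-based business operates on the lot), but is itself disapplied by (e): (e) is triggered — the lot is in a historic district. So (b) applies.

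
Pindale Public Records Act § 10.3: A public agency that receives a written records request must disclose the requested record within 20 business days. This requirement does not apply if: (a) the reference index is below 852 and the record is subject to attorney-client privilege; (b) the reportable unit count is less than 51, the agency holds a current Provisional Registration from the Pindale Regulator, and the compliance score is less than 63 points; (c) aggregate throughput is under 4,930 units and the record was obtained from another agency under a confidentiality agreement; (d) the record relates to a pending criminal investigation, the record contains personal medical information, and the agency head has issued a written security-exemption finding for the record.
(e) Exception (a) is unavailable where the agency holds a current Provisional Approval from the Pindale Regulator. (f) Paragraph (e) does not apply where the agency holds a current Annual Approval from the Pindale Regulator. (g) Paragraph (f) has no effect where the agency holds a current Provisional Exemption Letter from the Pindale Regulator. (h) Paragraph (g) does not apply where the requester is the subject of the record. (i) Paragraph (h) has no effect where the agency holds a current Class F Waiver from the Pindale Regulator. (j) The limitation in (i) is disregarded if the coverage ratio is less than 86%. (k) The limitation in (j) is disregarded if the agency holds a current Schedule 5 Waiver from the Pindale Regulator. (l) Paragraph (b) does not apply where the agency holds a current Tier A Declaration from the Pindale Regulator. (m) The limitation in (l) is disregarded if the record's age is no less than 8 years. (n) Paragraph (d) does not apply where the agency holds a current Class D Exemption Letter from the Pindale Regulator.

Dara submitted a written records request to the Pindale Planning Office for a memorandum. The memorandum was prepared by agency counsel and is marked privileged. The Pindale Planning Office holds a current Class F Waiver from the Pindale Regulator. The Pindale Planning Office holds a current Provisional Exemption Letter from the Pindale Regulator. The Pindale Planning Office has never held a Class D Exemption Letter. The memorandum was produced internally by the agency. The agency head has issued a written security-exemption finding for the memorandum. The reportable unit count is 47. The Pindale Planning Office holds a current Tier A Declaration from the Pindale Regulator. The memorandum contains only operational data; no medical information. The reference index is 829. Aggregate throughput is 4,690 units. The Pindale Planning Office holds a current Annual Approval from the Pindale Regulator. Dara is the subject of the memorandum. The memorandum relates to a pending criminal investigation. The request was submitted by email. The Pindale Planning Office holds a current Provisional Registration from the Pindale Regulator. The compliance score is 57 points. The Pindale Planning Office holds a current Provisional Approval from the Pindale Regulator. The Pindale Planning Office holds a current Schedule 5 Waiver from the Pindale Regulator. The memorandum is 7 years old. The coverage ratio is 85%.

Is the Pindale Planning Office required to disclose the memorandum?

Yes — the Pindale Planning Office must disclose the memorandum.

Exception (a) is satisfied on its face — the reference index is 829, below the 852 limit; the memorandum is privileged. But: (e) applies — a current Provisional Approval is held. (f) would limit (e) — a current Annual Approval is held — but (g) sets (f) aside: (g) operates against (f): a current Provisional Exemption Letter is held. (h) is triggered (Dara is the subject of the memorandum), but is itself disapplied by (i): (i) operates against (h): a current Class F Waiver is held. (j) is engaged (the coverage ratio is 85%, less than the 86% limit), but is displaced by (k): (k) operates against (j): a current Schedule 5 Waiver is held. So (a) is unavailable.
All of (b)'s requirements are met (the reportable unit count is 47, less than the 51 limit; a current Provisional Registration is held; the compliance score is 57 points, less than the 63 points limit). However, paragraphs (l)–(m) must be considered: (l) is triggered — a current Tier A Declaration is held. (m), which would lift (l), is not engaged — the record's age is 7 years, short of 8 years. Exception (b) does not apply.
Exception (c) fails — the memorandum was produced internally.
Exception (d) does not apply: the memorandum contains only operational data.
Every exception is unavailable, so the rule governs.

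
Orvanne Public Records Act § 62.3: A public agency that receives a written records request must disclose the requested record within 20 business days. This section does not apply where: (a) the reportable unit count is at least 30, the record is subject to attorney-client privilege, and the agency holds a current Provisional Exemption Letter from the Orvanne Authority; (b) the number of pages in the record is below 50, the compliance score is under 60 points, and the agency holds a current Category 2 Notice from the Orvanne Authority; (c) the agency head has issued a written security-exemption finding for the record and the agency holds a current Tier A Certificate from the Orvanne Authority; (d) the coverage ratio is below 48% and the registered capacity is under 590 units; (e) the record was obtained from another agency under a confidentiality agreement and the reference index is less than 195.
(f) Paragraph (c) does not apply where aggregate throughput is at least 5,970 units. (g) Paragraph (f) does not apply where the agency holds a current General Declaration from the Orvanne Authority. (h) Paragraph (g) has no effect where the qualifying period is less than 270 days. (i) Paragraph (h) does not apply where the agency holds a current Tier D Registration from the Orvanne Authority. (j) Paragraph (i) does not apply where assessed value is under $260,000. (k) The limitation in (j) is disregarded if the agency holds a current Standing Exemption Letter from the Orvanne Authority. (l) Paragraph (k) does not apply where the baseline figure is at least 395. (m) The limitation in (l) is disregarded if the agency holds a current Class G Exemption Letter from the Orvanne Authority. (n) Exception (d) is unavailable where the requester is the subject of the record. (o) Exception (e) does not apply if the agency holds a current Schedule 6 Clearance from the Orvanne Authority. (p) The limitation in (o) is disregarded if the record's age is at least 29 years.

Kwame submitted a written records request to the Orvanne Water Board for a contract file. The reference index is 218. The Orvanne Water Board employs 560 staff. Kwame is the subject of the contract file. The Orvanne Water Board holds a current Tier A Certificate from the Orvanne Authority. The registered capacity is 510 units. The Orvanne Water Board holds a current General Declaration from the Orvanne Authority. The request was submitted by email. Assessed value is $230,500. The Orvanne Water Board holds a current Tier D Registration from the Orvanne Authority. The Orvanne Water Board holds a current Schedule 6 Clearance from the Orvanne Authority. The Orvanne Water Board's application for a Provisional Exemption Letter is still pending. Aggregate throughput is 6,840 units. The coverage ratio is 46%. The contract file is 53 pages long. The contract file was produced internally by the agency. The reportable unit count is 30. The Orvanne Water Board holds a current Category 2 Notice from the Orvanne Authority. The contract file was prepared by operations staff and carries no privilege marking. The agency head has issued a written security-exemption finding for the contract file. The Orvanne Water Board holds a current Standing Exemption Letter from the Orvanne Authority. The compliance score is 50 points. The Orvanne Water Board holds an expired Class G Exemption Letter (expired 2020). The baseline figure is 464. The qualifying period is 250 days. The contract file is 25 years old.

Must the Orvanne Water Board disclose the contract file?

Yes — the Orvanne Water Board must disclose the contract file.

Exception (a) does not apply: the contract file carries no privilege marking.
Exception (b) requires that the number of pages in the record is below 50; but the number of pages in the record is 53, not below 50, so (b) is unavailable.
All of (c)'s requirements are met (a written security-exemption finding has been issued; a current Tier A Certificate is held). Turning to paragraphs (f)–(m): (f) operates against (c): aggregate throughput is 6,840 units, meeting the 5,970 units threshold. (g) would limit (f) — a current General Declaration is held — but (h) sets (g) aside: (h) is engaged — the qualifying period is 250 days, less than the 270 days limit. (i) operates (a current Tier D Registration is held), but is set aside by (j): (j) operates — assessed value is $230,500, under the $260,000 limit. (k) would limit (j) — a current Standing Exemption Letter is held — but (l) sets (k) aside: (l) is triggered — the baseline figure is 464, meeting the 395 threshold. (m) does not operate here (no current Class G Exemption Letter is held), so (l) stands. So (c) is unavailable.
Exception (d) is satisfied on its face — the coverage ratio is 46%, below the 48% limit; the registered capacity is 510 units, under the 590 units limit. However, paragraph (n) must be considered: (n) operates — Kwame is the subject of the contract file. So (d) is unavailable.
Exception (e) does not apply: the contract file was produced internally.
None of the exceptions is available; § 62.3 applies in full.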